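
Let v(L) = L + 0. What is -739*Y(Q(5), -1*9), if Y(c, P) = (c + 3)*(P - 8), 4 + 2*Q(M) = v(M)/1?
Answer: 87941/2 ≈ 43971.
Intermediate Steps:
v(L) = L
Q(M) = -2 + M/2 (Q(M) = -2 + (M/1)/2 = -2 + (M*1)/2 = -2 + M/2)
Y(c, P) = (-8 + P)*(3 + c) (Y(c, P) = (3 + c)*(-8 + P) = (-8 + P)*(3 + c))
-739*Y(Q(5), -1*9) = -739*(-24 - 8*(-2 + (½)*5) + 3*(-1*9) + (-1*9)*(-2 + (½)*5)) = -739*(-24 - 8*(-2 + 5/2) + 3*(-9) - 9*(-2 + 5/2)) = -739*(-24 - 8*½ - 27 - 9*½) = -739*(-24 - 4 - 27 - 9/2) = -739*(-119/2) = 87941/2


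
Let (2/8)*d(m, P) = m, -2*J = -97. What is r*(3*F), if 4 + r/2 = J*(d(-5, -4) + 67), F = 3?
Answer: 40959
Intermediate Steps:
J = 97/2 (J = -1/2*(-97) = 97/2 ≈ 48.500)
d(m, P) = 4*m
r = 4551 (r = -8 + 2*(97*(4*(-5) + 67)/2) = -8 + 2*(97*(-20 + 67)/2) = -8 + 2*((97/2)*47) = -8 + 2*(4559/2) = -8 + 4559 = 4551)
r*(3*F) = 4551*(3*3) = 4551*9 = 40959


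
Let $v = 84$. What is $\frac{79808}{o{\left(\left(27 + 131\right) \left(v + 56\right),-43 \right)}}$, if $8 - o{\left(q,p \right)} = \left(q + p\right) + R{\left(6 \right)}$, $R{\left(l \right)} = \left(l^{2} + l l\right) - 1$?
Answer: $- \frac{19952}{5535} \approx -3.6047$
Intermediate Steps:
$R{\left(l \right)} = -1 + 2 l^{2}$ ($R{\left(l \right)} = \left(l^{2} + l^{2}\right) - 1 = 2 l^{2} - 1 = -1 + 2 l^{2}$)
$o{\left(q,p \right)} = -63 - p - q$ ($o{\left(q,p \right)} = 8 - \left(\left(q + p\right) - \left(1 - 2 \cdot 6^{2}\right)\right) = 8 - \left(\left(p + q\right) + \left(-1 + 2 \cdot 36\right)\right) = 8 - \left(\left(p + q\right) + \left(-1 + 72\right)\right) = 8 - \left(\left(p + q\right) + 71\right) = 8 - \left(71 + p + q\right) = -63 - p - q$)
$\frac{79808}{o{\left(\left(27 + 131\right) \left(v + 56\right),-43 \right)}} = \frac{79808}{-63 - -43 - \left(27 + 131\right) \left(84 + 56\right)} = \frac{79808}{-63 + 43 - 158 \cdot 140} = \frac{79808}{-63 + 43 - 22120} = \frac{79808}{-22140} = 79808 \left(- \frac{1}{22140}\right) = - \frac{19952}{5535}$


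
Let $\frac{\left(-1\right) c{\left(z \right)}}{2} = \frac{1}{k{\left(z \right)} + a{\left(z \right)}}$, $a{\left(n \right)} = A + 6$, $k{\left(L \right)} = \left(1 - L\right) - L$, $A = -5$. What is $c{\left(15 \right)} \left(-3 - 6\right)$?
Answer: $- \frac{9}{14} \approx -0.64286$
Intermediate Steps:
$k{\left(L \right)} = 1 - 2 L$
$a{\left(n \right)} = 1$ ($a{\left(n \right)} = -5 + 6 = 1$)
$c{\left(z \right)} = - \frac{2}{2 - 2 z}$ ($c{\left(z \right)} = - \frac{2}{\left(1 - 2 z\right) + 1} = - \frac{2}{2 - 2 z}$)
$c{\left(15 \right)} \left(-3 - 6\right) = \frac{-3 - 6}{-1 + 15} = \frac{1}{14} \left(-9\right) = - \frac{9}{14}$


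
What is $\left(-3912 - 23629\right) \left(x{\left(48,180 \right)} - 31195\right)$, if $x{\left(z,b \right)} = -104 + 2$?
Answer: $861950677$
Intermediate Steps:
$x{\left(z,b \right)} = -102$
$\left(-3912 - 23629\right) \left(x{\left(48,180 \right)} - 31195\right) = \left(-3912 - 23629\right) \left(-102 - 31195\right) = \left(-27541\right) \left(-31297\right) = 861950677$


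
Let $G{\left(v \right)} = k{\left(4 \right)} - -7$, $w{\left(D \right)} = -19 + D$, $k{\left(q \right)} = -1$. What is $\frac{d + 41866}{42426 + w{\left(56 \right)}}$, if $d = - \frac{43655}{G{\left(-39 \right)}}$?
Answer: $\frac{207541}{254778} \approx 0.8146$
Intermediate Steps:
$G{\left(v \right)} = 6$ ($G{\left(v \right)} = -1 - -7 = -1 + 7 = 6$)
$d = - \frac{43655}{6} \approx -7275.8$
$\frac{d + 41866}{42426 + w{\left(56 \right)}} = \frac{- \frac{43655}{6} + 41866}{42426 + \left(-19 + 56\right)} = \frac{207541}{6 \left(42426 + 37\right)} = \frac{207541}{6 \cdot 42463} = \frac{207541}{6} \cdot \frac{1}{42463} = \frac{207541}{254778}$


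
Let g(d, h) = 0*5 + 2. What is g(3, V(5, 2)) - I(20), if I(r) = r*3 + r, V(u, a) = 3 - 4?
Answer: -78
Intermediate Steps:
V(u, a) = -1
g(d, h) = 2 (g(d, h) = 0 + 2 = 2)
I(r) = 4*r (I(r) = 3*r + r = 4*r)
g(3, V(5, 2)) - I(20) = 2 - 4*20 = 2 - 1*80 = 2 - 80 = -78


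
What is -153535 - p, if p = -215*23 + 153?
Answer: -148743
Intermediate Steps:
p = -4792 (p = -4945 + 153 = -4792)
-153535 - p = -153535 - 1*(-4792) = -153535 + 4792 = -148743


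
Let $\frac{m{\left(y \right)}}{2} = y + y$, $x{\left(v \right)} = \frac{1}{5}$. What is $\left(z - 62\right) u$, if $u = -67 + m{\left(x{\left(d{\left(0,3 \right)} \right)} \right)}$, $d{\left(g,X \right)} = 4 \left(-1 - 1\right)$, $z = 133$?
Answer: $- \frac{23501}{5} \approx -4700.2$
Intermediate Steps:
$d{\left(g,X \right)} = -8$ ($d{\left(g,X \right)} = 4 \left(-2\right) = -8$)
$x{\left(v \right)} = \frac{1}{5}$
$m{\left(y \right)} = 4 y$ ($m{\left(y \right)} = 2 \left(y + y\right) = 2 \cdot 2 y = 4 y$)
$u = - \frac{331}{5}$ ($u = -67 + 4 \cdot \frac{1}{5} = -67 + \frac{4}{5} = - \frac{331}{5} \approx -66.2$)
$\left(z - 62\right) u = \left(133 - 62\right) \left(- \frac{331}{5}\right) = 71 \left(- \frac{331}{5}\right) = - \frac{23501}{5}$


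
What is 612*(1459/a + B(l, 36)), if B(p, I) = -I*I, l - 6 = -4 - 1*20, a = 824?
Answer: -163166085/206 ≈ -7.9207e+5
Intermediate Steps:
l = -18 (l = 6 + (-4 - 1*20) = 6 + (-4 - 20) = 6 - 24 = -18)
B(p, I) = -I²
612*(1459/a + B(l, 36)) = 612*(1459/824 - 1*36²) = 612*(1459*(1/824) - 1*1296) = 612*(1459/824 - 1296) = 612*(-1066445/824) = -163166085/206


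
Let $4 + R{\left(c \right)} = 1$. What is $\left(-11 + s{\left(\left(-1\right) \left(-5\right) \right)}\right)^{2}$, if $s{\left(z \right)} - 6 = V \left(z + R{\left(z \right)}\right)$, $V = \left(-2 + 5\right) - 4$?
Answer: $49$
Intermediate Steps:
$R{\left(c \right)} = -3$ ($R{\left(c \right)} = -4 + 1 = -3$)
$V = -1$ ($V = 3 - 4 = -1$)
$s{\left(z \right)} = 9 - z$ ($s{\left(z \right)} = 6 - \left(z - 3\right) = 6 - \left(-3 + z\right) = 9 - z$)
$\left(-11 + s{\left(\left(-1\right) \left(-5\right) \right)}\right)^{2} = \left(-11 + \left(9 - \left(-1\right) \left(-5\right)\right)\right)^{2} = \left(-11 + \left(9 - 5\right)\right)^{2} = \left(-11 + 4\right)^{2} = \left(-7\right)^{2} = 49$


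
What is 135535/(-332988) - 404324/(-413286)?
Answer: 13103387017/22936546428 ≈ 0.57129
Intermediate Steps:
135535/(-332988) - 404324/(-413286) = 135535*(-1/332988) - 404324*(-1/413286) = -135535/332988 + 202162/206643 = 13103387017/22936546428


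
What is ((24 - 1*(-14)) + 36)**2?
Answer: 5476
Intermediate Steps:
((24 - 1*(-14)) + 36)**2 = ((24 + 14) + 36)**2 = (38 + 36)**2 = 74**2 = 5476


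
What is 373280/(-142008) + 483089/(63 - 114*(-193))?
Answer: 838417771/43519535 ≈ 19.265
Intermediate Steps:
373280/(-142008) + 483089/(63 - 114*(-193)) = 373280*(-1/142008) + 483089/(63 + 22002) = -46660/17751 + 483089/22065 = 838417771/43519535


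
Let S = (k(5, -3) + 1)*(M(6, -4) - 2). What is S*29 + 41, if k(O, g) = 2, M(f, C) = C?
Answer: -481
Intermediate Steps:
S = -18 (S = (2 + 1)*(-4 - 2) = 3*(-6) = -18)
S*29 + 41 = -18*29 + 41 = -522 + 41 = -481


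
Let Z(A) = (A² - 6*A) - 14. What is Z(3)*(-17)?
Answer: 391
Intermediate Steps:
Z(A) = -14 + A² - 6*A
Z(3)*(-17) = (-14 + 3² - 6*3)*(-17) = (-14 + 9 - 18)*(-17) = -23*(-17) = 391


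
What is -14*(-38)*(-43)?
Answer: -22876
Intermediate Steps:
-14*(-38)*(-43) = 532*(-43) = -22876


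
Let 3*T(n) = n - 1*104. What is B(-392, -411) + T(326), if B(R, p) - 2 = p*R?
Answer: 161188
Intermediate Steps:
T(n) = -104/3 + n/3 (T(n) = (n - 1*104)/3 = (n - 104)/3 = (-104 + n)/3 = -104/3 + n/3)
B(R, p) = 2 + R*p (B(R, p) = 2 + p*R = 2 + R*p)
B(-392, -411) + T(326) = (2 - 392*(-411)) + (-104/3 + (⅓)*326) = (2 + 161112) + (-104/3 + 326/3) = 161114 + 74 = 161188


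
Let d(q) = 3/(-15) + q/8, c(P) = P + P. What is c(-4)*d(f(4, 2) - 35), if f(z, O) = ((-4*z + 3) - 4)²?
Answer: -1262/5 ≈ -252.40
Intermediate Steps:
c(P) = 2*P
f(z, O) = (-1 - 4*z)² (f(z, O) = ((3 - 4*z) - 4)² = (-1 - 4*z)²)
d(q) = -⅕ + q/8 (d(q) = 3*(-1/15) + q*(⅛) = -⅕ + q/8)
c(-4)*d(f(4, 2) - 35) = (2*(-4))*(-⅕ + ((1 + 4*4)² - 35)/8) = -8*(-⅕ + ((1 + 16)² - 35)/8) = -8*(-⅕ + (17² - 35)/8) = -8*(-⅕ + (289 - 35)/8) = -8*(-⅕ + (⅛)*254) = -8*(-⅕ + 127/4) = -8*631/20 = -1262/5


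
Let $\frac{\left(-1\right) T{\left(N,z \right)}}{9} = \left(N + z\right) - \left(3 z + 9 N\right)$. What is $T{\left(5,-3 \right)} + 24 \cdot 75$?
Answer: $2106$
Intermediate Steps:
$T{\left(N,z \right)} = 18 z + 72 N$ ($T{\left(N,z \right)} = - 9 \left(\left(N + z\right) - \left(3 z + 9 N\right)\right) = - 9 \left(- 8 N - 2 z\right) = 18 z + 72 N$)
$T{\left(5,-3 \right)} + 24 \cdot 75 = \left(18 \left(-3\right) + 72 \cdot 5\right) + 24 \cdot 75 = \left(-54 + 360\right) + 1800 = 306 + 1800 = 2106$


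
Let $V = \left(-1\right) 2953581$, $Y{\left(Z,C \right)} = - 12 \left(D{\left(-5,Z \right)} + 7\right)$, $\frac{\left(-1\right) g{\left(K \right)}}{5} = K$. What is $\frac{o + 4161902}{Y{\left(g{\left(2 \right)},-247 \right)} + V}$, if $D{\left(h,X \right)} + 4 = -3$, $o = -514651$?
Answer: $- \frac{3647251}{2953581} \approx -1.2349$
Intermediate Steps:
$g{\left(K \right)} = - 5 K$
$D{\left(h,X \right)} = -7$ ($D{\left(h,X \right)} = -4 - 3 = -7$)
$Y{\left(Z,C \right)} = 0$ ($Y{\left(Z,C \right)} = - 12 \left(-7 + 7\right) = \left(-12\right) 0 = 0$)
$V = -2953581$
$\frac{o + 4161902}{Y{\left(g{\left(2 \right)},-247 \right)} + V} = \frac{-514651 + 4161902}{0 - 2953581} = \frac{3647251}{-2953581} = 3647251 \left(- \frac{1}{2953581}\right) = - \frac{3647251}{2953581}$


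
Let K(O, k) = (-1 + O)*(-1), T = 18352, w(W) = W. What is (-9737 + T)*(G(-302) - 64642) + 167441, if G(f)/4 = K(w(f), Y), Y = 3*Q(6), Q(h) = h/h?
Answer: -546282009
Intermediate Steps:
Q(h) = 1
Y = 3 (Y = 3*1 = 3)
K(O, k) = 1 - O
G(f) = 4 - 4*f (G(f) = 4*(1 - f) = 4 - 4*f)
(-9737 + T)*(G(-302) - 64642) + 167441 = (-9737 + 18352)*((4 - 4*(-302)) - 64642) + 167441 = 8615*((4 + 1208) - 64642) + 167441 = 8615*(1212 - 64642) + 167441 = 8615*(-63430) + 167441 = -546449450 + 167441 = -546282009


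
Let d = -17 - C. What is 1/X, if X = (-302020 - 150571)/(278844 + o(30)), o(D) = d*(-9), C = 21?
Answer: -3534/5729 ≈ -0.61686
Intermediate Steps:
d = -38 (d = -17 - 1*21 = -17 - 21 = -38)
o(D) = 342 (o(D) = -38*(-9) = 342)
X = -5729/3534 (X = (-302020 - 150571)/(278844 + 342) = -452591/279186 = -452591*1/279186 = -5729/3534 ≈ -1.6211)
1/X = 1/(-5729/3534) = -3534/5729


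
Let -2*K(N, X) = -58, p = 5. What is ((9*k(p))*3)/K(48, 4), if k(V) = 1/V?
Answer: 27/145 ≈ 0.18621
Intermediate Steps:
K(N, X) = 29 (K(N, X) = -½*(-58) = 29)
((9*k(p))*3)/K(48, 4) = ((9/5)*3)/29 = ((9*(⅕))*3)*(1/29) = ((9/5)*3)*(1/29) = (27/5)*(1/29) = 27/145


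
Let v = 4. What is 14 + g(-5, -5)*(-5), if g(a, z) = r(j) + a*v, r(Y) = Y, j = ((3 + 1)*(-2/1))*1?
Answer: 154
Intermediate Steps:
j = -8 (j = (4*(-2*1))*1 = (4*(-2))*1 = -8*1 = -8)
g(a, z) = -8 + 4*a (g(a, z) = -8 + a*4 = -8 + 4*a)
14 + g(-5, -5)*(-5) = 14 + (-8 + 4*(-5))*(-5) = 14 + (-8 - 20)*(-5) = 14 - 28*(-5) = 14 + 140 = 154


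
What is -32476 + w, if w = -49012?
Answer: -81488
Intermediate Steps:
-32476 + w = -32476 - 49012 = -81488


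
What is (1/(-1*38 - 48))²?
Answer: 1/7396 ≈ 0.00013521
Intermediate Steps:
(1/(-1*38 - 48))² = (1/(-38 - 48))² = (1/(-86))² = (-1/86)² = 1/7396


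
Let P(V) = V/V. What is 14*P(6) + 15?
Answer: 29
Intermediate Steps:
P(V) = 1
14*P(6) + 15 = 14*1 + 15 = 14 + 15 = 29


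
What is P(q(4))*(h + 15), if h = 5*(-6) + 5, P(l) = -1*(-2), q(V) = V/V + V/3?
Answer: -20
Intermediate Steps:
q(V) = 1 + V/3 (q(V) = 1 + V*(⅓) = 1 + V/3)
P(l) = 2
h = -25 (h = -30 + 5 = -25)
P(q(4))*(h + 15) = 2*(-25 + 15) = 2*(-10) = -20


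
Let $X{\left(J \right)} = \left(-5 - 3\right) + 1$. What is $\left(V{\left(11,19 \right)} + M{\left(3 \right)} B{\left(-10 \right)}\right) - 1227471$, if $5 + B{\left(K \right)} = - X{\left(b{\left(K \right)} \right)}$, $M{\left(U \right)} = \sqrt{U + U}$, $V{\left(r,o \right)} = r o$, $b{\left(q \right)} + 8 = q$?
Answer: $-1227262 + 2 \sqrt{6} \approx -1.2273 \cdot 10^{6}$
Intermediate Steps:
$b{\left(q \right)} = -8 + q$
$X{\left(J \right)} = -7$ ($X{\left(J \right)} = -8 + 1 = -7$)
$V{\left(r,o \right)} = o r$
$M{\left(U \right)} = \sqrt{2} \sqrt{U}$ ($M{\left(U \right)} = \sqrt{2 U} = \sqrt{2} \sqrt{U}$)
$B{\left(K \right)} = 2$ ($B{\left(K \right)} = -5 - -7 = -5 + 7 = 2$)
$\left(V{\left(11,19 \right)} + M{\left(3 \right)} B{\left(-10 \right)}\right) - 1227471 = \left(19 \cdot 11 + \sqrt{2} \sqrt{3} \cdot 2\right) - 1227471 = \left(209 + \sqrt{6} \cdot 2\right) - 1227471 = \left(209 + 2 \sqrt{6}\right) - 1227471 = -1227262 + 2 \sqrt{6}$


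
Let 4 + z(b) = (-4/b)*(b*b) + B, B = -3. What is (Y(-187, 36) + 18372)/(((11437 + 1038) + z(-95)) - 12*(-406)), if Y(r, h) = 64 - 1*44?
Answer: 2299/2215 ≈ 1.0379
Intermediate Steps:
Y(r, h) = 20 (Y(r, h) = 64 - 44 = 20)
z(b) = -7 - 4*b (z(b) = -4 + ((-4/b)*(b*b) - 3) = -4 + ((-4/b)*b**2 - 3) = -4 + (-4*b - 3) = -4 + (-3 - 4*b) = -7 - 4*b)
(Y(-187, 36) + 18372)/(((11437 + 1038) + z(-95)) - 12*(-406)) = (20 + 18372)/(((11437 + 1038) + (-7 - 4*(-95))) - 12*(-406)) = 18392/((12475 + (-7 + 380)) + 4872) = 18392/((12475 + 373) + 4872) = 18392/(12848 + 4872) = 18392/17720 = 18392*(1/17720) = 2299/2215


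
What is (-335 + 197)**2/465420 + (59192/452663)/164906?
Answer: 8461917018979/206798419345445 ≈ 0.040919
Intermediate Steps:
(-335 + 197)**2/465420 + (59192/452663)/164906 = (-138)**2*(1/465420) + (59192*(1/452663))*(1/164906) = 19044*(1/465420) + (59192/452663)*(1/164906) = 1587/38785 + 4228/5331917477 = 8461917018979/206798419345445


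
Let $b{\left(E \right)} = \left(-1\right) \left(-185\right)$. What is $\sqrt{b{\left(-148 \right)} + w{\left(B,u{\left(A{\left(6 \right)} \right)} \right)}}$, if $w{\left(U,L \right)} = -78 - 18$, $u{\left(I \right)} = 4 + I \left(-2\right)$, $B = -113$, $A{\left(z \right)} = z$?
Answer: $\sqrt{89} \approx 9.434$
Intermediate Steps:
$u{\left(I \right)} = 4 - 2 I$
$b{\left(E \right)} = 185$
$w{\left(U,L \right)} = -96$ ($w{\left(U,L \right)} = -78 - 18 = -96$)
$\sqrt{b{\left(-148 \right)} + w{\left(B,u{\left(A{\left(6 \right)} \right)} \right)}} = \sqrt{185 - 96} = \sqrt{89}$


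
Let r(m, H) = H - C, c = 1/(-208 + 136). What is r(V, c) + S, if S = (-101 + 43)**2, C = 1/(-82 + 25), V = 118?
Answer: 4601957/1368 ≈ 3364.0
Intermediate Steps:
C = -1/57 (C = 1/(-57) = -1/57 ≈ -0.017544)
c = -1/72 (c = 1/(-72) = -1/72 ≈ -0.013889)
r(m, H) = 1/57 + H (r(m, H) = H - 1*(-1/57) = H + 1/57 = 1/57 + H)
S = 3364 (S = (-58)**2 = 3364)
r(V, c) + S = (1/57 - 1/72) + 3364 = 5/1368 + 3364 = 4601957/1368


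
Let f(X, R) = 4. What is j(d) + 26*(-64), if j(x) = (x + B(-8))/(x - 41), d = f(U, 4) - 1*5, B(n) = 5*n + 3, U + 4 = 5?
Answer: -34925/21 ≈ -1663.1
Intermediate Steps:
U = 1 (U = -4 + 5 = 1)
B(n) = 3 + 5*n
d = -1 (d = 4 - 1*5 = 4 - 5 = -1)
j(x) = (-37 + x)/(-41 + x) (j(x) = (x + (3 + 5*(-8)))/(x - 41) = (x + (3 - 40))/(-41 + x) = (x - 37)/(-41 + x) = (-37 + x)/(-41 + x))
j(d) + 26*(-64) = (-37 - 1)/(-41 - 1) + 26*(-64) = -38/(-42) - 1664 = -1/42*(-38) - 1664 = 19/21 - 1664 = -34925/21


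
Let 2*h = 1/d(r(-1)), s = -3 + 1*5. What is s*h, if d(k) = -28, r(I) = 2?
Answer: -1/28 ≈ -0.035714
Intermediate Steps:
s = 2 (s = -3 + 5 = 2)
h = -1/56 (h = (½)/(-28) = (½)*(-1/28) = -1/56 ≈ -0.017857)
s*h = 2*(-1/56) = -1/28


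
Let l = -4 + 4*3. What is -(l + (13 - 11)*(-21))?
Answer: 34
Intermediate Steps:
l = 8 (l = -4 + 12 = 8)
-(l + (13 - 11)*(-21)) = -(8 + (13 - 11)*(-21)) = -(8 + 2*(-21)) = -(8 - 42) = -1*(-34) = 34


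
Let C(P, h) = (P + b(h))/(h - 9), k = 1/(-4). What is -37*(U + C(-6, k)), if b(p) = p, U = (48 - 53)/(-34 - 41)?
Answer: -412/15 ≈ -27.467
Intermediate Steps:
k = -¼ ≈ -0.25000
U = 1/15 (U = -5/(-75) = -5*(-1/75) = 1/15 ≈ 0.066667)
C(P, h) = (P + h)/(-9 + h) (C(P, h) = (P + h)/(h - 9) = (P + h)/(-9 + h))
-37*(U + C(-6, k)) = -37*(1/15 + (-6 - ¼)/(-9 - ¼)) = -37*(1/15 - 25/4/(-37/4)) = -37*(1/15 - 4/37*(-25/4)) = -37*(1/15 + 25/37) = -37*412/555 = -412/15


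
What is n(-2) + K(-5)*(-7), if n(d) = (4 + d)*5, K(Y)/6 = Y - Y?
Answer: 10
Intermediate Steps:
K(Y) = 0 (K(Y) = 6*(Y - Y) = 6*0 = 0)
n(d) = 20 + 5*d
n(-2) + K(-5)*(-7) = (20 + 5*(-2)) + 0*(-7) = (20 - 10) + 0 = 10 + 0 = 10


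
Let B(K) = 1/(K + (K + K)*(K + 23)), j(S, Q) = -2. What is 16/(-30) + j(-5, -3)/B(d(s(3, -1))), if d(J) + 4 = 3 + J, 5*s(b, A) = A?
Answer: 7988/75 ≈ 106.51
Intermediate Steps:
s(b, A) = A/5
d(J) = -1 + J (d(J) = -4 + (3 + J) = -1 + J)
B(K) = 1/(K + 2*K*(23 + K)) (B(K) = 1/(K + (2*K)*(23 + K)) = 1/(K + 2*K*(23 + K)))
16/(-30) + j(-5, -3)/B(d(s(3, -1))) = 16/(-30) - 2*(-1 + (⅕)*(-1))*(47 + 2*(-1 + (⅕)*(-1))) = 16*(-1/30) - 2*(-1 - ⅕)*(47 + 2*(-1 - ⅕)) = -8/15 - 2/(1/((-6/5)*(47 + 2*(-6/5)))) = -8/15 - 2/((-5/(6*(47 - 12/5)))) = -8/15 - 2/((-5/(6*223/5))) = -8/15 - 2/((-⅚*5/223)) = -8/15 - 2/(-25/1338) = -8/15 - 2*(-1338/25) = -8/15 + 2676/25 = 7988/75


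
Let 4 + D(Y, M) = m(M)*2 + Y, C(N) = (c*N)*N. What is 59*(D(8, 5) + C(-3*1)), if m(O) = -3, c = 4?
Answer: 2006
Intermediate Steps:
C(N) = 4*N² (C(N) = (4*N)*N = 4*N²)
D(Y, M) = -10 + Y (D(Y, M) = -4 + (-3*2 + Y) = -4 + (-6 + Y) = -10 + Y)
59*(D(8, 5) + C(-3*1)) = 59*((-10 + 8) + 4*(-3*1)²) = 59*(-2 + 4*(-3)²) = 59*(-2 + 4*9) = 59*(-2 + 36) = 59*34 = 2006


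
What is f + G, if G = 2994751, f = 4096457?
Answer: 7091208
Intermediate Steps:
f + G = 4096457 + 2994751 = 7091208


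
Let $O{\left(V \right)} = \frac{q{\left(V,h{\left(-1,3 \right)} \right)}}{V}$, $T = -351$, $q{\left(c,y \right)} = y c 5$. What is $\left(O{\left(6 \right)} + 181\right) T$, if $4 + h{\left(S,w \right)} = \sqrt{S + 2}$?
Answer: $-58266$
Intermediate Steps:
$h{\left(S,w \right)} = -4 + \sqrt{2 + S}$ ($h{\left(S,w \right)} = -4 + \sqrt{S + 2} = -4 + \sqrt{2 + S}$)
$q{\left(c,y \right)} = 5 c y$ ($q{\left(c,y \right)} = c y 5 = 5 c y$)
$O{\left(V \right)} = -15$ ($O{\left(V \right)} = \frac{5 V \left(-4 + \sqrt{2 - 1}\right)}{V} = \frac{5 V \left(-4 + \sqrt{1}\right)}{V} = \frac{5 V \left(-4 + 1\right)}{V} = \frac{5 V \left(-3\right)}{V} = \frac{\left(-15\right) V}{V} = -15$)
$\left(O{\left(6 \right)} + 181\right) T = \left(-15 + 181\right) \left(-351\right) = 166 \left(-351\right) = -58266$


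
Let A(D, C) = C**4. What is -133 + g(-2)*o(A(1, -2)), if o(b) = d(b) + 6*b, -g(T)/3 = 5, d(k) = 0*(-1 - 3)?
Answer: -1573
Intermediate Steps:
d(k) = 0 (d(k) = 0*(-4) = 0)
g(T) = -15 (g(T) = -3*5 = -15)
o(b) = 6*b (o(b) = 0 + 6*b = 6*b)
-133 + g(-2)*o(A(1, -2)) = -133 - 90*(-2)**4 = -133 - 90*16 = -133 - 15*96 = -133 - 1440 = -1573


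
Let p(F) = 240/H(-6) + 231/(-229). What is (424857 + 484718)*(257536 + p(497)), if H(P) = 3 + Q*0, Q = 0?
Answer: 53659315650975/229 ≈ 2.3432e+11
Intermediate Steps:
H(P) = 3 (H(P) = 3 + 0*0 = 3 + 0 = 3)
p(F) = 18089/229 (p(F) = 240/3 + 231/(-229) = 240*(⅓) + 231*(-1/229) = 80 - 231/229 = 18089/229)
(424857 + 484718)*(257536 + p(497)) = (424857 + 484718)*(257536 + 18089/229) = 909575*(58993833/229) = 53659315650975/229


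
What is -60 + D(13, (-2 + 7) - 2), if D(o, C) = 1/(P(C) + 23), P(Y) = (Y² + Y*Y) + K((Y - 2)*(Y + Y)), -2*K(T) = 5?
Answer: -4618/77 ≈ -59.974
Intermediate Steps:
K(T) = -5/2 (K(T) = -½*5 = -5/2)
P(Y) = -5/2 + 2*Y² (P(Y) = (Y² + Y*Y) - 5/2 = (Y² + Y²) - 5/2 = 2*Y² - 5/2 = -5/2 + 2*Y²)
D(o, C) = 1/(41/2 + 2*C²) (D(o, C) = 1/((-5/2 + 2*C²) + 23) = 1/(41/2 + 2*C²))
-60 + D(13, (-2 + 7) - 2) = -60 + 2/(41 + 4*((-2 + 7) - 2)²) = -60 + 2/(41 + 4*(5 - 2)²) = -60 + 2/(41 + 4*3²) = -60 + 2/(41 + 4*9) = -60 + 2/(41 + 36) = -60 + 2/77 = -4618/77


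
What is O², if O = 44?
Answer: 1936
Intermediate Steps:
O² = 44² = 1936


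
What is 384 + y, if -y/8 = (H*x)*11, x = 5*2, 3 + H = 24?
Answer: -18096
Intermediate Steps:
H = 21 (H = -3 + 24 = 21)
x = 10
y = -18480 (y = -8*21*10*11 = -1680*11 = -8*2310 = -18480)
384 + y = 384 - 18480 = -18096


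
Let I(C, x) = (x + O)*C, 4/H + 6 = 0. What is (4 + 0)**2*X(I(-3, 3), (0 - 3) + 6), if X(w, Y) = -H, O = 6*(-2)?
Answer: 32/3 ≈ 10.667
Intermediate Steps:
O = -12
H = -2/3 (H = 4/(-6 + 0) = 4/(-6) = 4*(-1/6) = -2/3 ≈ -0.66667)
I(C, x) = C*(-12 + x) (I(C, x) = (x - 12)*C = (-12 + x)*C = C*(-12 + x))
X(w, Y) = 2/3 (X(w, Y) = -1*(-2/3) = 2/3)
(4 + 0)**2*X(I(-3, 3), (0 - 3) + 6) = (4 + 0)**2*(2/3) = 4**2*(2/3) = 16*(2/3) = 32/3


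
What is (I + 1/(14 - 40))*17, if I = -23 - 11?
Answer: -15045/26 ≈ -578.65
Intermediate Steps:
I = -34
(I + 1/(14 - 40))*17 = (-34 + 1/(14 - 40))*17 = (-34 + 1/(-26))*17 = (-34 - 1/26)*17 = -885/26*17 = -15045/26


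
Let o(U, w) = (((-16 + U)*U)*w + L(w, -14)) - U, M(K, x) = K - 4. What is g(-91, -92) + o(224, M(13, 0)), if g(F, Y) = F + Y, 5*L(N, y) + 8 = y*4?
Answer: 2094541/5 ≈ 4.1891e+5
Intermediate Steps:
M(K, x) = -4 + K
L(N, y) = -8/5 + 4*y/5 (L(N, y) = -8/5 + (y*4)/5 = -8/5 + (4*y)/5 = -8/5 + 4*y/5)
o(U, w) = -64/5 - U + U*w*(-16 + U) (o(U, w) = (((-16 + U)*U)*w + (-8/5 + (⅘)*(-14))) - U = ((U*(-16 + U))*w + (-8/5 - 56/5)) - U = (U*w*(-16 + U) - 64/5) - U = (-64/5 + U*w*(-16 + U)) - U = -64/5 - U + U*w*(-16 + U))
g(-91, -92) + o(224, M(13, 0)) = (-91 - 92) + (-64/5 - 1*224 + (-4 + 13)*224² - 16*224*(-4 + 13)) = -183 + (-64/5 - 224 + 9*50176 - 16*224*9) = -183 + (-64/5 - 224 + 451584 - 32256) = -183 + 2095456/5 = 2094541/5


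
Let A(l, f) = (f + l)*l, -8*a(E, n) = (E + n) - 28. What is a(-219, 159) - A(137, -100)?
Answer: -5058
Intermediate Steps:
a(E, n) = 7/2 - E/8 - n/8 (a(E, n) = -((E + n) - 28)/8 = -(-28 + E + n)/8 = 7/2 - E/8 - n/8)
A(l, f) = l*(f + l)
a(-219, 159) - A(137, -100) = (7/2 - ⅛*(-219) - ⅛*159) - 137*(-100 + 137) = (7/2 + 219/8 - 159/8) - 137*37 = 11 - 1*5069 = 11 - 5069 = -5058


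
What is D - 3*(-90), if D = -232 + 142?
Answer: 180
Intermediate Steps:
D = -90
D - 3*(-90) = -90 - 3*(-90) = -90 - 1*(-270) = -90 + 270 = 180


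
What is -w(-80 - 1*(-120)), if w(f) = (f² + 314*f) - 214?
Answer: -13946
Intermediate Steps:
w(f) = -214 + f² + 314*f
-w(-80 - 1*(-120)) = -(-214 + (-80 - 1*(-120))² + 314*(-80 - 1*(-120))) = -(-214 + (-80 + 120)² + 314*(-80 + 120)) = -(-214 + 40² + 314*40) = -(-214 + 1600 + 12560) = -1*13946 = -13946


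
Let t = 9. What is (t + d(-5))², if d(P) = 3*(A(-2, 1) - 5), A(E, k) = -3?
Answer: 225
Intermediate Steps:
d(P) = -24 (d(P) = 3*(-3 - 5) = 3*(-8) = -24)
(t + d(-5))² = (9 - 24)² = (-15)² = 225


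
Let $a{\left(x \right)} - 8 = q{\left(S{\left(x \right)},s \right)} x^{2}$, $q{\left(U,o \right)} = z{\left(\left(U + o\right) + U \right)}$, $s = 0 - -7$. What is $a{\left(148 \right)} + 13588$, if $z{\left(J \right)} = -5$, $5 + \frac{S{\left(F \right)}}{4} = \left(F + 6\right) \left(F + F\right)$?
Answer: $-95924$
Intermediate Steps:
$s = 7$ ($s = 0 + 7 = 7$)
$S{\left(F \right)} = -20 + 8 F \left(6 + F\right)$ ($S{\left(F \right)} = -20 + 4 \left(F + 6\right) \left(F + F\right) = -20 + 4 \left(6 + F\right) 2 F = -20 + 4 \cdot 2 F \left(6 + F\right) = -20 + 8 F \left(6 + F\right)$)
$q{\left(U,o \right)} = -5$
$a{\left(x \right)} = 8 - 5 x^{2}$
$a{\left(148 \right)} + 13588 = \left(8 - 5 \cdot 148^{2}\right) + 13588 = \left(8 - 109520\right) + 13588 = -109512 + 13588 = -95924$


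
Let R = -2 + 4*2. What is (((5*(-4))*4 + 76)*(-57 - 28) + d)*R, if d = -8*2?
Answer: 1944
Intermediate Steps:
d = -16
R = 6 (R = -2 + 8 = 6)
(((5*(-4))*4 + 76)*(-57 - 28) + d)*R = (((5*(-4))*4 + 76)*(-57 - 28) - 16)*6 = ((-20*4 + 76)*(-85) - 16)*6 = ((-80 + 76)*(-85) - 16)*6 = (-4*(-85) - 16)*6 = (340 - 16)*6 = 324*6 = 1944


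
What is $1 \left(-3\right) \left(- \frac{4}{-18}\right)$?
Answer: $- \frac{2}{3} \approx -0.66667$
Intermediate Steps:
$1 \left(-3\right) \left(- \frac{4}{-18}\right) = - 3 \left(\left(-4\right) \left(- \frac{1}{18}\right)\right) = \left(-3\right) \frac{2}{9} = - \frac{2}{3}$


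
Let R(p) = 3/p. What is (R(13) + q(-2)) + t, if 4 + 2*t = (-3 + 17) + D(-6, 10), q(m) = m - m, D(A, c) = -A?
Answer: 107/13 ≈ 8.2308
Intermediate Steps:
q(m) = 0
t = 8 (t = -2 + ((-3 + 17) - 1*(-6))/2 = -2 + (14 + 6)/2 = -2 + (1/2)*20 = -2 + 10 = 8)
(R(13) + q(-2)) + t = (3/13 + 0) + 8 = 3/13 + 8 = 107/13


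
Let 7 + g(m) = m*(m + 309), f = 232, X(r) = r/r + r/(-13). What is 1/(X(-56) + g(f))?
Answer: 13/1631634 ≈ 7.9675e-6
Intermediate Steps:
X(r) = 1 - r/13 (X(r) = 1 + r*(-1/13) = 1 - r/13)
g(m) = -7 + m*(309 + m) (g(m) = -7 + m*(m + 309) = -7 + m*(309 + m))
1/(X(-56) + g(f)) = 1/((1 - 1/13*(-56)) + (-7 + 232² + 309*232)) = 1/((1 + 56/13) + (-7 + 53824 + 71688)) = 1/(69/13 + 125505) = 1/(1631634/13) = 13/1631634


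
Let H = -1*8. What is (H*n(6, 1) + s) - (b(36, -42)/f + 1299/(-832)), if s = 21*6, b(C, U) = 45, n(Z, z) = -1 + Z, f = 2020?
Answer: 7356079/84032 ≈ 87.539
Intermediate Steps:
H = -8
s = 126
(H*n(6, 1) + s) - (b(36, -42)/f + 1299/(-832)) = (-8*(-1 + 6) + 126) - (45/2020 + 1299/(-832)) = (-8*5 + 126) - (45*(1/2020) + 1299*(-1/832)) = (-40 + 126) - (9/404 - 1299/832) = 86 - 1*(-129327/84032) = 86 + 129327/84032 = 7356079/84032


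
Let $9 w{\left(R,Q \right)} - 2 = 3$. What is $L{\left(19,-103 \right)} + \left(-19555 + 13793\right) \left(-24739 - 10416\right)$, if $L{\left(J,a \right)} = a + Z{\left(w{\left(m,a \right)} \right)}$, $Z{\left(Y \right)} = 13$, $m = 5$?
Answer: $202563020$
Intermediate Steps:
$w{\left(R,Q \right)} = \frac{5}{9}$ ($w{\left(R,Q \right)} = \frac{2}{9} + \frac{1}{9} \cdot 3 = \frac{2}{9} + \frac{1}{3} = \frac{5}{9}$)
$L{\left(J,a \right)} = 13 + a$ ($L{\left(J,a \right)} = a + 13 = 13 + a$)
$L{\left(19,-103 \right)} + \left(-19555 + 13793\right) \left(-24739 - 10416\right) = \left(13 - 103\right) + \left(-19555 + 13793\right) \left(-24739 - 10416\right) = -90 - -202563110 = -90 + 202563110 = 202563020$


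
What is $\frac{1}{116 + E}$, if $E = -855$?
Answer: $- \frac{1}{739} \approx -0.0013532$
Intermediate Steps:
$\frac{1}{116 + E} = \frac{1}{116 - 855} = \frac{1}{-739} = - \frac{1}{739}$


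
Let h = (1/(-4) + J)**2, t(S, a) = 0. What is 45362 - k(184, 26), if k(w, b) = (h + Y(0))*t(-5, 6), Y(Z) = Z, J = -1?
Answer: 45362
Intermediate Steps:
h = 25/16 (h = (1/(-4) - 1)**2 = (-1/4 - 1)**2 = (-5/4)**2 = 25/16 ≈ 1.5625)
k(w, b) = 0 (k(w, b) = (25/16 + 0)*0 = (25/16)*0 = 0)
45362 - k(184, 26) = 45362 - 1*0 = 45362 + 0 = 45362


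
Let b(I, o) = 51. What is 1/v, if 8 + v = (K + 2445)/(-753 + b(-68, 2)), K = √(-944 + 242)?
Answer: -628758/7220047 + 234*I*√78/7220047 ≈ -0.087085 + 0.00028624*I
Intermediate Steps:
K = 3*I*√78 (K = √(-702) = 3*I*√78 ≈ 26.495*I)
v = -2687/234 - I*√78/234 (v = -8 + (3*I*√78 + 2445)/(-753 + 51) = -8 + (2445 + 3*I*√78)/(-702) = -8 + (2445 + 3*I*√78)*(-1/702) = -8 + (-815/234 - I*√78/234) = -2687/234 - I*√78/234 ≈ -11.483 - 0.037743*I)
1/v = 1/(-2687/234 - I*√78/234)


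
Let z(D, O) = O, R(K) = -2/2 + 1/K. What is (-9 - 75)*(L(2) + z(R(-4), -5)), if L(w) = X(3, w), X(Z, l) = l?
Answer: 252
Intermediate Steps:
L(w) = w
R(K) = -1 + 1/K (R(K) = -2*½ + 1/K = -1 + 1/K)
(-9 - 75)*(L(2) + z(R(-4), -5)) = (-9 - 75)*(2 - 5) = -84*(-3) = 252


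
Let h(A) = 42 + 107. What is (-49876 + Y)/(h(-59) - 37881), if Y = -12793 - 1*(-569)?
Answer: 15525/9433 ≈ 1.6458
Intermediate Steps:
h(A) = 149
Y = -12224 (Y = -12793 + 569 = -12224)
(-49876 + Y)/(h(-59) - 37881) = (-49876 - 12224)/(149 - 37881) = -62100/(-37732) = -62100*(-1/37732) = 15525/9433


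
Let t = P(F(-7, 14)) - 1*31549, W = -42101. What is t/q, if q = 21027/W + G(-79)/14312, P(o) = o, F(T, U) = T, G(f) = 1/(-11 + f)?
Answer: 244466388008640/3869214323 ≈ 63182.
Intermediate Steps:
t = -31556 (t = -7 - 1*31549 = -7 - 31549 = -31556)
q = -27084500261/54229456080 (q = 21027/(-42101) + 1/(-11 - 79*14312) = 21027*(-1/42101) + (1/14312)/(-90) = -21027/42101 - 1/90*1/14312 = -21027/42101 - 1/1288080 = -27084500261/54229456080 ≈ -0.49944)
t/q = -31556/(-27084500261/54229456080) = -31556*(-54229456080/27084500261) = 244466388008640/3869214323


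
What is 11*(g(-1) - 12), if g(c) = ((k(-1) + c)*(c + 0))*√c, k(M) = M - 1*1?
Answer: -132 + 33*I ≈ -132.0 + 33.0*I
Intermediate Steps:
k(M) = -1 + M (k(M) = M - 1 = -1 + M)
g(c) = c^(3/2)*(-2 + c) (g(c) = (((-1 - 1) + c)*(c + 0))*√c = ((-2 + c)*c)*√c = (c*(-2 + c))*√c = c^(3/2)*(-2 + c))
11*(g(-1) - 12) = 11*((-1)^(3/2)*(-2 - 1) - 12) = 11*(-I*(-3) - 12) = 11*(3*I - 12) = 11*(-12 + 3*I) = -132 + 33*I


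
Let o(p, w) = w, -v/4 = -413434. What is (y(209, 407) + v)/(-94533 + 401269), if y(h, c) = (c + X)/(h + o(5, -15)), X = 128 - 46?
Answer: 320825273/59506784 ≈ 5.3914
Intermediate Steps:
v = 1653736 (v = -4*(-413434) = 1653736)
X = 82
y(h, c) = (82 + c)/(-15 + h) (y(h, c) = (c + 82)/(h - 15) = (82 + c)/(-15 + h))
(y(209, 407) + v)/(-94533 + 401269) = ((82 + 407)/(-15 + 209) + 1653736)/(-94533 + 401269) = (489/194 + 1653736)/306736 = ((1/194)*489 + 1653736)*(1/306736) = (489/194 + 1653736)*(1/306736) = (320825273/194)*(1/306736) = 320825273/59506784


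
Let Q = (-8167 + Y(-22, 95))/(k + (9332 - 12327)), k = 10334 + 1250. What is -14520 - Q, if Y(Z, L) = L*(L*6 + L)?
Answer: -41589096/2863 ≈ -14526.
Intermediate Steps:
Y(Z, L) = 7*L² (Y(Z, L) = L*(6*L + L) = L*(7*L) = 7*L²)
k = 11584
Q = 18336/2863 (Q = (-8167 + 7*95²)/(11584 + (9332 - 12327)) = (-8167 + 7*9025)/(11584 - 2995) = (-8167 + 63175)/8589 = 55008*(1/8589) = 18336/2863 ≈ 6.4045)
-14520 - Q = -14520 - 1*18336/2863 = -14520 - 18336/2863 = -41589096/2863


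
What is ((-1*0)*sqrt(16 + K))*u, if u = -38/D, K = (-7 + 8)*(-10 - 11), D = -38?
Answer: 0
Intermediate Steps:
K = -21 (K = 1*(-21) = -21)
u = 1 (u = -38/(-38) = -38*(-1/38) = 1)
((-1*0)*sqrt(16 + K))*u = ((-1*0)*sqrt(16 - 21))*1 = (0*sqrt(-5))*1 = (0*(I*sqrt(5)))*1 = 0*1 = 0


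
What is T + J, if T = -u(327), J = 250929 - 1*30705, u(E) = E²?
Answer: 113295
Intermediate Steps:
J = 220224 (J = 250929 - 30705 = 220224)
T = -106929 (T = -1*327² = -1*106929 = -106929)
T + J = -106929 + 220224 = 113295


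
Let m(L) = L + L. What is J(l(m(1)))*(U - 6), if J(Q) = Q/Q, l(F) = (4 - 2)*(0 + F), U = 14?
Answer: 8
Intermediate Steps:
m(L) = 2*L
l(F) = 2*F
J(Q) = 1
J(l(m(1)))*(U - 6) = 1*(14 - 6) = 1*8 = 8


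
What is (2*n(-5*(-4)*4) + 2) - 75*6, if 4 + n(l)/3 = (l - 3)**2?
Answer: 35102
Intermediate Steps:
n(l) = -12 + 3*(-3 + l)**2 (n(l) = -12 + 3*(l - 3)**2 = -12 + 3*(-3 + l)**2)
(2*n(-5*(-4)*4) + 2) - 75*6 = (2*(-12 + 3*(-3 - 5*(-4)*4)**2) + 2) - 75*6 = (2*(-12 + 3*(-3 + 20*4)**2) + 2) - 450 = (2*(-12 + 3*(-3 + 80)**2) + 2) - 450 = (2*(-12 + 3*77**2) + 2) - 450 = (2*(-12 + 3*5929) + 2) - 450 = (2*(-12 + 17787) + 2) - 450 = (2*17775 + 2) - 450 = (35550 + 2) - 450 = 35552 - 450 = 35102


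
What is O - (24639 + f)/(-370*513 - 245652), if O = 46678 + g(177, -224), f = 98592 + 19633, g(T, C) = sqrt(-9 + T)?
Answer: 10163319050/217731 + 2*sqrt(42) ≈ 46691.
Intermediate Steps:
f = 118225
O = 46678 + 2*sqrt(42) (O = 46678 + sqrt(-9 + 177) = 46678 + sqrt(168) = 46678 + 2*sqrt(42) ≈ 46691.)
O - (24639 + f)/(-370*513 - 245652) = (46678 + 2*sqrt(42)) - (24639 + 118225)/(-370*513 - 245652) = (46678 + 2*sqrt(42)) - 142864/(-189810 - 245652) = (46678 + 2*sqrt(42)) - 142864/(-435462) = (46678 + 2*sqrt(42)) - 142864*(-1)/435462 = (46678 + 2*sqrt(42)) - 1*(-71432/217731) = (46678 + 2*sqrt(42)) + 71432/217731 = 10163319050/217731 + 2*sqrt(42)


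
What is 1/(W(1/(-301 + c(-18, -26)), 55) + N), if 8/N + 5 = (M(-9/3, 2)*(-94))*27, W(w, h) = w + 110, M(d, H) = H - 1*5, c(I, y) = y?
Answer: 2488143/273690737 ≈ 0.0090911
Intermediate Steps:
M(d, H) = -5 + H (M(d, H) = H - 5 = -5 + H)
W(w, h) = 110 + w
N = 8/7609 (N = 8/(-5 + ((-5 + 2)*(-94))*27) = 8/(-5 - 3*(-94)*27) = 8/(-5 + 282*27) = 8/(-5 + 7614) = 8/7609 ≈ 0.0010514)
1/(W(1/(-301 + c(-18, -26)), 55) + N) = 1/((110 + 1/(-301 - 26)) + 8/7609) = 1/((110 + 1/(-327)) + 8/7609) = 1/((110 - 1/327) + 8/7609) = 1/(35969/327 + 8/7609) = 1/(273690737/2488143) = 2488143/273690737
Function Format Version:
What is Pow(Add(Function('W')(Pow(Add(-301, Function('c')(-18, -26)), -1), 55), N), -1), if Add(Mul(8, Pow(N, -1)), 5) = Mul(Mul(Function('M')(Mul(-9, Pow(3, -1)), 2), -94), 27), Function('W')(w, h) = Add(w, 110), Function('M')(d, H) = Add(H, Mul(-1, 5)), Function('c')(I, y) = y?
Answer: Rational(2488143, 273690737) ≈ 0.0090911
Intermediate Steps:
Function('M')(d, H) = Add(-5, H) (Function('M')(d, H) = Add(H, -5) = Add(-5, H))
Function('W')(w, h) = Add(110, w)
N = Rational(8, 7609) (N = Mul(8, Pow(Add(-5, Mul(Mul(Add(-5, 2), -94), 27)), -1)) = Mul(8, Pow(Add(-5, Mul(Mul(-3, -94), 27)), -1)) = Mul(8, Pow(Add(-5, Mul(282, 27)), -1)) = Mul(8, Pow(Add(-5, 7614), -1)) = Mul(8, Pow(7609, -1)) = Mul(8, Rational(1, 7609)) = Rational(8, 7609) ≈ 0.0010514)
Pow(Add(Function('W')(Pow(Add(-301, Function('c')(-18, -26)), -1), 55), N), -1) = Pow(Add(Add(110, Pow(Add(-301, -26), -1)), Rational(8, 7609)), -1) = Pow(Add(Add(110, Pow(-327, -1)), Rational(8, 7609)), -1) = Pow(Add(Add(110, Rational(-1, 327)), Rational(8, 7609)), -1) = Pow(Add(Rational(35969, 327), Rational(8, 7609)), -1) = Pow(Rational(273690737, 2488143), -1) = Rational(2488143, 273690737)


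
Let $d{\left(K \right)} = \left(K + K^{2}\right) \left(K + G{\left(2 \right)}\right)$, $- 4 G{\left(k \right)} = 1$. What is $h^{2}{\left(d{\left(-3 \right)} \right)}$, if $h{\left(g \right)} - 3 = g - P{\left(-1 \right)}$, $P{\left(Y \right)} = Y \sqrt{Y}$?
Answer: $\frac{1085}{4} - 33 i \approx 271.25 - 33.0 i$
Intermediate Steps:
$G{\left(k \right)} = - \frac{1}{4}$ ($G{\left(k \right)} = \left(- \frac{1}{4}\right) 1 = - \frac{1}{4}$)
$P{\left(Y \right)} = Y^{\frac{3}{2}}$
$d{\left(K \right)} = \left(- \frac{1}{4} + K\right) \left(K + K^{2}\right)$ ($d{\left(K \right)} = \left(K + K^{2}\right) \left(K - \frac{1}{4}\right) = \left(K + K^{2}\right) \left(- \frac{1}{4} + K\right) = \left(- \frac{1}{4} + K\right) \left(K + K^{2}\right)$)
$h{\left(g \right)} = 3 + i + g$ ($h{\left(g \right)} = 3 + \left(g - \left(-1\right)^{\frac{3}{2}}\right) = 3 + \left(g - - i\right) = 3 + \left(g + i\right) = 3 + \left(i + g\right) = 3 + i + g$)
$h^{2}{\left(d{\left(-3 \right)} \right)} = \left(3 + i + \frac{1}{4} \left(-3\right) \left(-1 + 3 \left(-3\right) + 4 \left(-3\right)^{2}\right)\right)^{2} = \left(3 + i + \frac{1}{4} \left(-3\right) \left(-1 - 9 + 4 \cdot 9\right)\right)^{2} = \left(3 + i + \frac{1}{4} \left(-3\right) \left(-1 - 9 + 36\right)\right)^{2} = \left(3 + i + \frac{1}{4} \left(-3\right) 26\right)^{2} = \left(3 + i - \frac{39}{2}\right)^{2} = \left(- \frac{33}{2} + i\right)^{2}$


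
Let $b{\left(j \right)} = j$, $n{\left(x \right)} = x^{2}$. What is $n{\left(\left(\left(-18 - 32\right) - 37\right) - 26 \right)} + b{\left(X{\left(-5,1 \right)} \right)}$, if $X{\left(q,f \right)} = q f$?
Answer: $12764$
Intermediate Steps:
$X{\left(q,f \right)} = f q$
$n{\left(\left(\left(-18 - 32\right) - 37\right) - 26 \right)} + b{\left(X{\left(-5,1 \right)} \right)} = \left(\left(\left(-18 - 32\right) - 37\right) - 26\right)^{2} + 1 \left(-5\right) = \left(\left(-50 - 37\right) - 26\right)^{2} - 5 = \left(-87 - 26\right)^{2} - 5 = \left(-113\right)^{2} - 5 = 12769 - 5 = 12764$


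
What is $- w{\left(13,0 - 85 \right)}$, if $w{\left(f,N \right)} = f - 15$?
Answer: $2$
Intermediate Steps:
$w{\left(f,N \right)} = -15 + f$
$- w{\left(13,0 - 85 \right)} = - (-15 + 13) = \left(-1\right) \left(-2\right) = 2$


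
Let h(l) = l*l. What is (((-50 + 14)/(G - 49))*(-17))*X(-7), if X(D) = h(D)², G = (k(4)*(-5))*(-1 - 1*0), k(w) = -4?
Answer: -489804/23 ≈ -21296.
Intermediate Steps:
h(l) = l²
G = -20 (G = (-4*(-5))*(-1 - 1*0) = 20*(-1 + 0) = 20*(-1) = -20)
X(D) = D⁴ (X(D) = (D²)² = D⁴)
(((-50 + 14)/(G - 49))*(-17))*X(-7) = (((-50 + 14)/(-20 - 49))*(-17))*(-7)⁴ = (-36/(-69)*(-17))*2401 = (-36*(-1/69)*(-17))*2401 = ((12/23)*(-17))*2401 = -204/23*2401 = -489804/23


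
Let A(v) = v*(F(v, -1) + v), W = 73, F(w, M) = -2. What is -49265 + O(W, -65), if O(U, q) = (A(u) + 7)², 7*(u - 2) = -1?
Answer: -118176365/2401 ≈ -49220.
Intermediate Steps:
u = 13/7 (u = 2 + (⅐)*(-1) = 2 - ⅐ = 13/7 ≈ 1.8571)
A(v) = v*(-2 + v)
O(U, q) = 108900/2401 (O(U, q) = (13*(-2 + 13/7)/7 + 7)² = ((13/7)*(-⅐) + 7)² = (-13/49 + 7)² = (330/49)² = 108900/2401)
-49265 + O(W, -65) = -49265 + 108900/2401 = -118176365/2401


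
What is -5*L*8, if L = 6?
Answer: -240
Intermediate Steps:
-5*L*8 = -5*6*8 = -30*8 = -240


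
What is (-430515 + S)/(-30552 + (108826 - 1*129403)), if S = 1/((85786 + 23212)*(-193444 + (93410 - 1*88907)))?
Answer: 8866108189165771/1052960397672222 ≈ 8.4202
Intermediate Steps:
S = -1/20594191118 (S = 1/(108998*(-193444 + (93410 - 88907))) = 1/(108998*(-193444 + 4503)) = 1/(108998*(-188941)) = 1/(-20594191118) = -1/20594191118 ≈ -4.8557e-11)
(-430515 + S)/(-30552 + (108826 - 1*129403)) = (-430515 - 1/20594191118)/(-30552 + (108826 - 1*129403)) = -8866108189165771/(20594191118*(-30552 + (108826 - 129403))) = -8866108189165771/(20594191118*(-30552 - 20577)) = -8866108189165771/20594191118/(-51129) = -8866108189165771/20594191118*(-1/51129) = 8866108189165771/1052960397672222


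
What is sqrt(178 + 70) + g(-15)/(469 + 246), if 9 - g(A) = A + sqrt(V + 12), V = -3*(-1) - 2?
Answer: 24/715 + 2*sqrt(62) - sqrt(13)/715 ≈ 15.777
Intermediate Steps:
V = 1 (V = 3 - 2 = 1)
g(A) = 9 - A - sqrt(13) (g(A) = 9 - (A + sqrt(1 + 12)) = 9 - (A + sqrt(13)) = 9 + (-A - sqrt(13)) = 9 - A - sqrt(13))
sqrt(178 + 70) + g(-15)/(469 + 246) = sqrt(178 + 70) + (9 - 1*(-15) - sqrt(13))/(469 + 246) = sqrt(248) + (9 + 15 - sqrt(13))/715 = 2*sqrt(62) + (24 - sqrt(13))/715 = 2*sqrt(62) + (24/715 - sqrt(13)/715) = 24/715 + 2*sqrt(62) - sqrt(13)/715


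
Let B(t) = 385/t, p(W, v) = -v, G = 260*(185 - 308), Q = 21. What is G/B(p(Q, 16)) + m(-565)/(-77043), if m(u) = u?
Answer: 7884315953/5932311 ≈ 1329.0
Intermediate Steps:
G = -31980 (G = 260*(-123) = -31980)
G/B(p(Q, 16)) + m(-565)/(-77043) = -31980/(385/((-1*16))) - 565/(-77043) = -31980/(385/(-16)) - 565*(-1/77043) = -31980/(385*(-1/16)) + 565/77043 = -31980/(-385/16) + 565/77043 = -31980*(-16/385) + 565/77043 = 102336/77 + 565/77043 = 7884315953/5932311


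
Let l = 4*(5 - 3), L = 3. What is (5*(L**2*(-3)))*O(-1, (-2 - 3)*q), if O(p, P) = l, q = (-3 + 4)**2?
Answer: -1080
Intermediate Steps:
q = 1 (q = 1**2 = 1)
l = 8 (l = 4*2 = 8)
O(p, P) = 8
(5*(L**2*(-3)))*O(-1, (-2 - 3)*q) = (5*(3**2*(-3)))*8 = (5*(9*(-3)))*8 = (5*(-27))*8 = -135*8 = -1080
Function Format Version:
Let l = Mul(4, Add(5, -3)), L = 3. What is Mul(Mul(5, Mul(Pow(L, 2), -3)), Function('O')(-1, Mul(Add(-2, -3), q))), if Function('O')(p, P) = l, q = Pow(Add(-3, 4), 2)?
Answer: -1080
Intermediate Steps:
q = 1 (q = Pow(1, 2) = 1)
l = 8 (l = Mul(4, 2) = 8)
Function('O')(p, P) = 8
Mul(Mul(5, Mul(Pow(L, 2), -3)), Function('O')(-1, Mul(Add(-2, -3), q))) = Mul(Mul(5, Mul(Pow(3, 2), -3)), 8) = Mul(Mul(5, Mul(9, -3)), 8) = Mul(Mul(5, -27), 8) = Mul(-135, 8) = -1080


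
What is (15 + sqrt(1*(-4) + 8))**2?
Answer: 289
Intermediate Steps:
(15 + sqrt(1*(-4) + 8))**2 = (15 + sqrt(-4 + 8))**2 = (15 + sqrt(4))**2 = (15 + 2)**2 = 17**2 = 289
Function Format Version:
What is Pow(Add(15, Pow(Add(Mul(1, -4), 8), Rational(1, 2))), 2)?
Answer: 289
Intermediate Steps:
Pow(Add(15, Pow(Add(Mul(1, -4), 8), Rational(1, 2))), 2) = Pow(Add(15, Pow(Add(-4, 8), Rational(1, 2))), 2) = Pow(Add(15, Pow(4, Rational(1, 2))), 2) = Pow(Add(15, 2), 2) = Pow(17, 2) = 289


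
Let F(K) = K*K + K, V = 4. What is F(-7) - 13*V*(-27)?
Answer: 1446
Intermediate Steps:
F(K) = K + K² (F(K) = K² + K = K + K²)
F(-7) - 13*V*(-27) = -7*(1 - 7) - 13*4*(-27) = -7*(-6) - 52*(-27) = 42 + 1404 = 1446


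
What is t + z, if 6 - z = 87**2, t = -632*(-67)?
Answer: 34781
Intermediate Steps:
t = 42344
z = -7563 (z = 6 - 1*87**2 = 6 - 1*7569 = 6 - 7569 = -7563)
t + z = 42344 - 7563 = 34781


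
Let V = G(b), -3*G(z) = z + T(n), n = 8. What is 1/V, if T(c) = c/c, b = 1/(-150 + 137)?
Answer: -13/4 ≈ -3.2500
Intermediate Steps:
b = -1/13 (b = 1/(-13) = -1/13 ≈ -0.076923)
T(c) = 1
G(z) = -1/3 - z/3 (G(z) = -(z + 1)/3 = -(1 + z)/3 = -1/3 - z/3)
V = -4/13 (V = -1/3 - 1/3*(-1/13) = -1/3 + 1/39 = -4/13 ≈ -0.30769)
1/V = 1/(-4/13) = -13/4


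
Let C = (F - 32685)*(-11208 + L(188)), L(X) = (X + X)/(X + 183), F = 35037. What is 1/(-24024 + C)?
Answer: -53/1398291384 ≈ -3.7903e-8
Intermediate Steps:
L(X) = 2*X/(183 + X) (L(X) = (2*X)/(183 + X) = 2*X/(183 + X))
C = -1397018112/53 (C = (35037 - 32685)*(-11208 + 2*188/(183 + 188)) = 2352*(-11208 + 2*188/371) = 2352*(-11208 + 2*188*(1/371)) = 2352*(-11208 + 376/371) = 2352*(-4157792/371) = -1397018112/53 ≈ -2.6359e+7)
1/(-24024 + C) = 1/(-24024 - 1397018112/53) = 1/(-1398291384/53) = -53/1398291384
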